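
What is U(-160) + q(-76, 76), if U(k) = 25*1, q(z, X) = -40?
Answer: -15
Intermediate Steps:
U(k) = 25
U(-160) + q(-76, 76) = 25 - 40 = -15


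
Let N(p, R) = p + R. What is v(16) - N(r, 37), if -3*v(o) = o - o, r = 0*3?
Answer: -37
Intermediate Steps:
r = 0
N(p, R) = R + p
v(o) = 0 (v(o) = -(o - o)/3 = -⅓*0 = 0)
v(16) - N(r, 37) = 0 - (37 + 0) = 0 - 1*37 = 0 - 37 = -37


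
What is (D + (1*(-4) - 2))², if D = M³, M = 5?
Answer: 14161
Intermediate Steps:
D = 125 (D = 5³ = 125)
(D + (1*(-4) - 2))² = (125 + (1*(-4) - 2))² = (125 + (-4 - 2))² = (125 - 6)² = 119² = 14161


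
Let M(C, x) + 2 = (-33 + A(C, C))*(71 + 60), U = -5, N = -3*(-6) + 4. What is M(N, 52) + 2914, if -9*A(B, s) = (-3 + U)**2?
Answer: -21083/9 ≈ -2342.6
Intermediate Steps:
N = 22 (N = 18 + 4 = 22)
A(B, s) = -64/9 (A(B, s) = -(-3 - 5)**2/9 = -1/9*(-8)**2 = -1/9*64 = -64/9)
M(C, x) = -47309/9 (M(C, x) = -2 + (-33 - 64/9)*(71 + 60) = -2 - 361/9*131 = -2 - 47291/9 = -47309/9)
M(N, 52) + 2914 = -47309/9 + 2914 = -21083/9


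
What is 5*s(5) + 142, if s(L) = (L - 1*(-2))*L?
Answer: 317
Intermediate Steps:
s(L) = L*(2 + L) (s(L) = (L + 2)*L = (2 + L)*L = L*(2 + L))
5*s(5) + 142 = 5*(5*(2 + 5)) + 142 = 5*(5*7) + 142 = 5*35 + 142 = 175 + 142 = 317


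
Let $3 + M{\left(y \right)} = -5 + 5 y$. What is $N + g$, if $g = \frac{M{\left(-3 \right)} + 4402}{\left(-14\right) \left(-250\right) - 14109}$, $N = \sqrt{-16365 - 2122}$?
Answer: $- \frac{4379}{10609} + i \sqrt{18487} \approx -0.41276 + 135.97 i$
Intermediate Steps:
$M{\left(y \right)} = -8 + 5 y$ ($M{\left(y \right)} = -3 + \left(-5 + 5 y\right) = -8 + 5 y$)
$N = i \sqrt{18487}$ ($N = \sqrt{-18487} = i \sqrt{18487} \approx 135.97 i$)
$g = - \frac{4379}{10609}$ ($g = \frac{\left(-8 + 5 \left(-3\right)\right) + 4402}{\left(-14\right) \left(-250\right) - 14109} = \frac{\left(-8 - 15\right) + 4402}{3500 - 14109} = \frac{-23 + 4402}{-10609} = 4379 \left(- \frac{1}{10609}\right) = - \frac{4379}{10609} \approx -0.41276$)
$N + g = i \sqrt{18487} - \frac{4379}{10609} = - \frac{4379}{10609} + i \sqrt{18487}$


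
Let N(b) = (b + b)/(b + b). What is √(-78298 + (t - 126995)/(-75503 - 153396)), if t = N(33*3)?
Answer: 2*I*√1025593809758573/228899 ≈ 279.82*I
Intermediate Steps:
N(b) = 1 (N(b) = (2*b)/((2*b)) = (2*b)*(1/(2*b)) = 1)
t = 1
√(-78298 + (t - 126995)/(-75503 - 153396)) = √(-78298 + (1 - 126995)/(-75503 - 153396)) = √(-78298 - 126994/(-228899)) = √(-78298 - 126994*(-1/228899)) = √(-78298 + 126994/228899) = √(-17922206908/228899) = 2*I*√1025593809758573/228899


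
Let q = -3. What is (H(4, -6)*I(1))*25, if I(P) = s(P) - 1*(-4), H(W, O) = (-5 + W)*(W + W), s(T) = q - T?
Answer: 0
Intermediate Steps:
s(T) = -3 - T
H(W, O) = 2*W*(-5 + W) (H(W, O) = (-5 + W)*(2*W) = 2*W*(-5 + W))
I(P) = 1 - P (I(P) = (-3 - P) - 1*(-4) = (-3 - P) + 4 = 1 - P)
(H(4, -6)*I(1))*25 = ((2*4*(-5 + 4))*(1 - 1*1))*25 = ((2*4*(-1))*(1 - 1))*25 = -8*0*25 = 0*25 = 0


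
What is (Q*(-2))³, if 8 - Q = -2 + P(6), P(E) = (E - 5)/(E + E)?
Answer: -1685159/216 ≈ -7801.7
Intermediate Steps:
P(E) = (-5 + E)/(2*E) (P(E) = (-5 + E)/((2*E)) = (-5 + E)*(1/(2*E)) = (-5 + E)/(2*E))
Q = 119/12 (Q = 8 - (-2 + (½)*(-5 + 6)/6) = 8 - (-2 + (½)*(⅙)*1) = 8 - (-2 + 1/12) = 8 - 1*(-23/12) = 8 + 23/12 = 119/12 ≈ 9.9167)
(Q*(-2))³ = ((119/12)*(-2))³ = (-119/6)³ = -1685159/216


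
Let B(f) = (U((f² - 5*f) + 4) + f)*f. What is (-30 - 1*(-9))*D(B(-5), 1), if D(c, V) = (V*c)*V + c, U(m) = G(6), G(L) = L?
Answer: 210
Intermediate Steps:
U(m) = 6
B(f) = f*(6 + f) (B(f) = (6 + f)*f = f*(6 + f))
D(c, V) = c + c*V² (D(c, V) = c*V² + c = c + c*V²)
(-30 - 1*(-9))*D(B(-5), 1) = (-30 - 1*(-9))*((-5*(6 - 5))*(1 + 1²)) = (-30 + 9)*((-5*1)*(1 + 1)) = -(-105)*2 = -21*(-10) = 210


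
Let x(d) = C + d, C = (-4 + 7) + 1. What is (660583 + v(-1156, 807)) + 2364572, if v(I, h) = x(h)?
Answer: 3025966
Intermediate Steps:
C = 4 (C = 3 + 1 = 4)
x(d) = 4 + d
v(I, h) = 4 + h
(660583 + v(-1156, 807)) + 2364572 = (660583 + (4 + 807)) + 2364572 = (660583 + 811) + 2364572 = 661394 + 2364572 = 3025966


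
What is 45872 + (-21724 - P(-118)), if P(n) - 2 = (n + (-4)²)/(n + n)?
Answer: 2849177/118 ≈ 24146.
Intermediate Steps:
P(n) = 2 + (16 + n)/(2*n) (P(n) = 2 + (n + (-4)²)/(n + n) = 2 + (n + 16)/((2*n)) = 2 + (16 + n)*(1/(2*n)) = 2 + (16 + n)/(2*n))
45872 + (-21724 - P(-118)) = 45872 + (-21724 - (5/2 + 8/(-118))) = 45872 + (-21724 - (5/2 + 8*(-1/118))) = 45872 + (-21724 - (5/2 - 4/59)) = 45872 + (-21724 - 1*287/118) = 45872 + (-21724 - 287/118) = 45872 - 2563719/118 = 2849177/118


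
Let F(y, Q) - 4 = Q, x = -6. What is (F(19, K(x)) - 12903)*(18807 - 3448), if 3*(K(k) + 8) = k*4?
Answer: -198361485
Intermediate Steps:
K(k) = -8 + 4*k/3 (K(k) = -8 + (k*4)/3 = -8 + (4*k)/3 = -8 + 4*k/3)
F(y, Q) = 4 + Q
(F(19, K(x)) - 12903)*(18807 - 3448) = ((4 + (-8 + (4/3)*(-6))) - 12903)*(18807 - 3448) = ((4 + (-8 - 8)) - 12903)*15359 = ((4 - 16) - 12903)*15359 = (-12 - 12903)*15359 = -12915*15359 = -198361485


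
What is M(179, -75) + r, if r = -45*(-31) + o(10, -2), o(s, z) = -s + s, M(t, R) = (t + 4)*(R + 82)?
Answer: 2676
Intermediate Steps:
M(t, R) = (4 + t)*(82 + R)
o(s, z) = 0
r = 1395 (r = -45*(-31) + 0 = 1395 + 0 = 1395)
M(179, -75) + r = (328 + 4*(-75) + 82*179 - 75*179) + 1395 = (328 - 300 + 14678 - 13425) + 1395 = 1281 + 1395 = 2676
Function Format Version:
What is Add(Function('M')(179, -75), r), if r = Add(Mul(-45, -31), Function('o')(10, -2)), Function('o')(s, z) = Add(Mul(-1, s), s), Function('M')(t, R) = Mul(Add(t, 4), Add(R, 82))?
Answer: 2676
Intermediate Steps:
Function('M')(t, R) = Mul(Add(4, t), Add(82, R))
Function('o')(s, z) = 0
r = 1395 (r = Add(Mul(-45, -31), 0) = Add(1395, 0) = 1395)
Add(Function('M')(179, -75), r) = Add(Add(328, Mul(4, -75), Mul(82, 179), Mul(-75, 179)), 1395) = Add(Add(328, -300, 14678, -13425), 1395) = Add(1281, 1395) = 2676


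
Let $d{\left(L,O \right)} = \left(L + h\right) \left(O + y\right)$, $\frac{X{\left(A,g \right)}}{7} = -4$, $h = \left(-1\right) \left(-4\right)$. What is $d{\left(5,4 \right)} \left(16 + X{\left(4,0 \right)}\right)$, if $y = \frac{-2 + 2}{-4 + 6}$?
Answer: $-432$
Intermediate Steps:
$h = 4$
$X{\left(A,g \right)} = -28$ ($X{\left(A,g \right)} = 7 \left(-4\right) = -28$)
$y = 0$ ($y = \frac{0}{2} = 0 \cdot \frac{1}{2} = 0$)
$d{\left(L,O \right)} = O \left(4 + L\right)$ ($d{\left(L,O \right)} = \left(L + 4\right) \left(O + 0\right) = \left(4 + L\right) O = O \left(4 + L\right)$)
$d{\left(5,4 \right)} \left(16 + X{\left(4,0 \right)}\right) = 4 \left(4 + 5\right) \left(16 - 28\right) = 4 \cdot 9 \left(-12\right) = 36 \left(-12\right) = -432$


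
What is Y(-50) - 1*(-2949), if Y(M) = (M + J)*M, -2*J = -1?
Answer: 5424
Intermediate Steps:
J = 1/2 (J = -1/2*(-1) = 1/2 ≈ 0.50000)
Y(M) = M*(1/2 + M) (Y(M) = (M + 1/2)*M = (1/2 + M)*M = M*(1/2 + M))
Y(-50) - 1*(-2949) = -50*(1/2 - 50) - 1*(-2949) = -50*(-99/2) + 2949 = 2475 + 2949 = 5424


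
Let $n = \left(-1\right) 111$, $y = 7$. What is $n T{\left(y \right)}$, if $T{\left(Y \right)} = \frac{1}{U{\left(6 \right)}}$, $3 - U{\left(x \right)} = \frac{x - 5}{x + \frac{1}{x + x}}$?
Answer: $- \frac{2701}{69} \approx -39.145$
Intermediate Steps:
$U{\left(x \right)} = 3 - \frac{-5 + x}{x + \frac{1}{2 x}}$ ($U{\left(x \right)} = 3 - \frac{x - 5}{x + \frac{1}{x + x}} = 3 - \frac{-5 + x}{x + \frac{1}{2 x}}$)
$n = -111$
$T{\left(Y \right)} = \frac{73}{207}$ ($T{\left(Y \right)} = \frac{1}{\frac{1}{1 + 2 \cdot 6^{2}} \left(3 + 4 \cdot 6^{2} + 10 \cdot 6\right)} = \frac{1}{\frac{1}{1 + 2 \cdot 36} \left(3 + 4 \cdot 36 + 60\right)} = \frac{1}{\frac{1}{1 + 72} \left(3 + 144 + 60\right)} = \frac{1}{\frac{1}{73} \cdot 207} = \frac{1}{\frac{207}{73}} = \frac{73}{207}$)
$n T{\left(y \right)} = \left(-111\right) \frac{73}{207} = - \frac{2701}{69}$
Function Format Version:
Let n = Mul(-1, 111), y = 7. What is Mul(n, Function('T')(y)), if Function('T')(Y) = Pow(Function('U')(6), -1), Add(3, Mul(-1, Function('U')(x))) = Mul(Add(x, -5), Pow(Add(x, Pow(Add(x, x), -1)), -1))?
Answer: Rational(-2701, 69) ≈ -39.145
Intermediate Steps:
Function('U')(x) = Add(3, Mul(-1, Pow(Add(x, Mul(Rational(1, 2), Pow(x, -1))), -1), Add(-5, x))) (Function('U')(x) = Add(3, Mul(-1, Mul(Add(x, -5), Pow(Add(x, Pow(Add(x, x), -1)), -1)))) = Add(3, Mul(-1, Mul(Add(-5, x), Pow(Add(x, Pow(Mul(2, x), -1)), -1)))) = Add(3, Mul(-1, Mul(Add(-5, x), Pow(Add(x, Mul(Rational(1, 2), Pow(x, -1))), -1)))) = Add(3, Mul(-1, Mul(Pow(Add(x, Mul(Rational(1, 2), Pow(x, -1))), -1), Add(-5, x)))) = Add(3, Mul(-1, Pow(Add(x, Mul(Rational(1, 2), Pow(x, -1))), -1), Add(-5, x))))
n = -111
Function('T')(Y) = Rational(73, 207) (Function('T')(Y) = Pow(Mul(Pow(Add(1, Mul(2, Pow(6, 2))), -1), Add(3, Mul(4, Pow(6, 2)), Mul(10, 6))), -1) = Pow(Mul(Pow(Add(1, Mul(2, 36)), -1), Add(3, Mul(4, 36), 60)), -1) = Pow(Mul(Pow(Add(1, 72), -1), Add(3, 144, 60)), -1) = Pow(Mul(Pow(73, -1), 207), -1) = Pow(Mul(Rational(1, 73), 207), -1) = Pow(Rational(207, 73), -1) = Rational(73, 207))
Mul(n, Function('T')(y)) = Mul(-111, Rational(73, 207)) = Rational(-2701, 69)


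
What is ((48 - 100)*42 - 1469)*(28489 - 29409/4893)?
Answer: -169702876668/1631 ≈ -1.0405e+8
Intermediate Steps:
((48 - 100)*42 - 1469)*(28489 - 29409/4893) = (-52*42 - 1469)*(28489 - 29409*1/4893) = (-2184 - 1469)*(28489 - 9803/1631) = -3653*46455756/1631 = -169702876668/1631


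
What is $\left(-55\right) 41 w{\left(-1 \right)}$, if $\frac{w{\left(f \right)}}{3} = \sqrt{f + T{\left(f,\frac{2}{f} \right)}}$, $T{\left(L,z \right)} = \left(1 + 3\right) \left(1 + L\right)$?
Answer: $- 6765 i \approx - 6765.0 i$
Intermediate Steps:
$T{\left(L,z \right)} = 4 + 4 L$ ($T{\left(L,z \right)} = 4 \left(1 + L\right) = 4 + 4 L$)
$w{\left(f \right)} = 3 \sqrt{4 + 5 f}$ ($w{\left(f \right)} = 3 \sqrt{f + \left(4 + 4 f\right)} = 3 \sqrt{4 + 5 f}$)
$\left(-55\right) 41 w{\left(-1 \right)} = \left(-55\right) 41 \cdot 3 \sqrt{4 + 5 \left(-1\right)} = - 2255 \cdot 3 \sqrt{4 - 5} = - 2255 \cdot 3 \sqrt{-1} = - 2255 \cdot 3 i = - 6765 i$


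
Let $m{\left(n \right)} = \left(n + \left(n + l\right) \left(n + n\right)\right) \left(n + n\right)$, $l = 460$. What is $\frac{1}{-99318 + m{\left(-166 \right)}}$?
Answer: $\frac{1}{32361650} \approx 3.0901 \cdot 10^{-8}$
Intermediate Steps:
$m{\left(n \right)} = 2 n \left(n + 2 n \left(460 + n\right)\right)$ ($m{\left(n \right)} = \left(n + \left(n + 460\right) \left(n + n\right)\right) \left(n + n\right) = \left(n + \left(460 + n\right) 2 n\right) 2 n = \left(n + 2 n \left(460 + n\right)\right) 2 n = 2 n \left(n + 2 n \left(460 + n\right)\right)$)
$\frac{1}{-99318 + m{\left(-166 \right)}} = \frac{1}{-99318 + \left(-166\right)^{2} \left(1842 + 4 \left(-166\right)\right)} = \frac{1}{-99318 + 27556 \left(1842 - 664\right)} = \frac{1}{-99318 + 27556 \cdot 1178} = \frac{1}{-99318 + 32460968} = \frac{1}{32361650}$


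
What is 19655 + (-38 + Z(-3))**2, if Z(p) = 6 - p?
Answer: 20496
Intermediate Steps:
19655 + (-38 + Z(-3))**2 = 19655 + (-38 + (6 - 1*(-3)))**2 = 19655 + (-38 + (6 + 3))**2 = 19655 + (-38 + 9)**2 = 19655 + (-29)**2 = 19655 + 841 = 20496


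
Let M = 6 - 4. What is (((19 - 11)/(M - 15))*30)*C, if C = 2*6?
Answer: -2880/13 ≈ -221.54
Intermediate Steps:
M = 2
C = 12
(((19 - 11)/(M - 15))*30)*C = (((19 - 11)/(2 - 15))*30)*12 = ((8/(-13))*30)*12 = ((8*(-1/13))*30)*12 = -8/13*30*12 = -240/13*12 = -2880/13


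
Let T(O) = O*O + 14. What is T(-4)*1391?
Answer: 41730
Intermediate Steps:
T(O) = 14 + O² (T(O) = O² + 14 = 14 + O²)
T(-4)*1391 = (14 + (-4)²)*1391 = (14 + 16)*1391 = 30*1391 = 41730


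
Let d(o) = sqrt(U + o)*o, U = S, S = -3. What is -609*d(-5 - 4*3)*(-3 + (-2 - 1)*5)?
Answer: -372708*I*sqrt(5) ≈ -8.334e+5*I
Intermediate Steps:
U = -3
d(o) = o*sqrt(-3 + o) (d(o) = sqrt(-3 + o)*o = o*sqrt(-3 + o))
-609*d(-5 - 4*3)*(-3 + (-2 - 1)*5) = -609*(-5 - 4*3)*sqrt(-3 + (-5 - 4*3))*(-3 + (-2 - 1)*5) = -609*(-5 - 12)*sqrt(-3 + (-5 - 12))*(-3 - 3*5) = -609*(-17*sqrt(-3 - 17))*(-3 - 15) = -609*(-34*I*sqrt(5))*(-18) = -372708*I*sqrt(5)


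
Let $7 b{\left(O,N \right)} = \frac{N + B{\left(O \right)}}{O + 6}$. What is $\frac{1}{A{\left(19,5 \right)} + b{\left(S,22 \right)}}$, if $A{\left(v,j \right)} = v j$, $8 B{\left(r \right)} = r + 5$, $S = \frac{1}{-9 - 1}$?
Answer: $\frac{3304}{315689} \approx 0.010466$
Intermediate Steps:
$S = - \frac{1}{10}$ ($S = \frac{1}{-10} = - \frac{1}{10} \approx -0.1$)
$B{\left(r \right)} = \frac{5}{8} + \frac{r}{8}$ ($B{\left(r \right)} = \frac{r + 5}{8} = \frac{5 + r}{8} = \frac{5}{8} + \frac{r}{8}$)
$A{\left(v,j \right)} = j v$
$b{\left(O,N \right)} = \frac{\frac{5}{8} + N + \frac{O}{8}}{7 \left(6 + O\right)}$ ($b{\left(O,N \right)} = \frac{\left(N + \left(\frac{5}{8} + \frac{O}{8}\right)\right) \frac{1}{O + 6}}{7} = \frac{\left(\frac{5}{8} + N + \frac{O}{8}\right) \frac{1}{6 + O}}{7} = \frac{\frac{1}{6 + O} \left(\frac{5}{8} + N + \frac{O}{8}\right)}{7} = \frac{\frac{5}{8} + N + \frac{O}{8}}{7 \left(6 + O\right)}$)
$\frac{1}{A{\left(19,5 \right)} + b{\left(S,22 \right)}} = \frac{1}{5 \cdot 19 + \frac{5 - \frac{1}{10} + 8 \cdot 22}{56 \left(6 - \frac{1}{10}\right)}} = \frac{1}{95 + \frac{5 - \frac{1}{10} + 176}{56 \cdot \frac{59}{10}}} = \frac{1}{95 + \frac{1}{56} \cdot \frac{10}{59} \cdot \frac{1809}{10}} = \frac{1}{95 + \frac{1809}{3304}} = \frac{1}{\frac{315689}{3304}} = \frac{3304}{315689}$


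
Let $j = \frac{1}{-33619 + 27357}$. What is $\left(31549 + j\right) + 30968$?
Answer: $\frac{391481453}{6262} \approx 62517.0$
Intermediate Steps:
$j = - \frac{1}{6262}$ ($j = \frac{1}{-6262} = - \frac{1}{6262} \approx -0.00015969$)
$\left(31549 + j\right) + 30968 = \left(31549 - \frac{1}{6262}\right) + 30968 = \frac{197559837}{6262} + 30968 = \frac{391481453}{6262}$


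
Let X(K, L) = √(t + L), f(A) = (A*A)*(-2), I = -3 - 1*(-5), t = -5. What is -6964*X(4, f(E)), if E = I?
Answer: -6964*I*√13 ≈ -25109.0*I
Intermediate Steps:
I = 2 (I = -3 + 5 = 2)
E = 2
f(A) = -2*A² (f(A) = A²*(-2) = -2*A²)
X(K, L) = √(-5 + L)
-6964*X(4, f(E)) = -6964*√(-5 - 2*2²) = -6964*√(-5 - 2*4) = -6964*√(-5 - 8) = -6964*I*√13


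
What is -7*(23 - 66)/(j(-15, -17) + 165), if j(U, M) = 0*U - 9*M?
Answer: 301/318 ≈ 0.94654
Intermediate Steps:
j(U, M) = -9*M (j(U, M) = 0 - 9*M = -9*M)
-7*(23 - 66)/(j(-15, -17) + 165) = -7*(23 - 66)/(-9*(-17) + 165) = -(-301)/(153 + 165) = -(-301)/318 = -7*(-43/318) = 301/318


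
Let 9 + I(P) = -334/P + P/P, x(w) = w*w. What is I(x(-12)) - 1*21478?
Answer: -1547159/72 ≈ -21488.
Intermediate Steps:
x(w) = w²
I(P) = -8 - 334/P (I(P) = -9 + (-334/P + P/P) = -9 + (-334/P + 1) = -9 + (1 - 334/P) = -8 - 334/P)
I(x(-12)) - 1*21478 = (-8 - 334/((-12)²)) - 1*21478 = (-8 - 334/144) - 21478 = (-8 - 334*1/144) - 21478 = (-8 - 167/72) - 21478 = -743/72 - 21478 = -1547159/72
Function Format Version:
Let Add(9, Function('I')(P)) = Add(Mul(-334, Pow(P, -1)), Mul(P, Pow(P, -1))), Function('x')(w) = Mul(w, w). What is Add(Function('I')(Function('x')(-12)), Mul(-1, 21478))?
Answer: Rational(-1547159, 72) ≈ -21488.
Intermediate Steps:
Function('x')(w) = Pow(w, 2)
Function('I')(P) = Add(-8, Mul(-334, Pow(P, -1))) (Function('I')(P) = Add(-9, Add(Mul(-334, Pow(P, -1)), Mul(P, Pow(P, -1)))) = Add(-9, Add(Mul(-334, Pow(P, -1)), 1)) = Add(-9, Add(1, Mul(-334, Pow(P, -1)))) = Add(-8, Mul(-334, Pow(P, -1))))
Add(Function('I')(Function('x')(-12)), Mul(-1, 21478)) = Add(Add(-8, Mul(-334, Pow(Pow(-12, 2), -1))), Mul(-1, 21478)) = Add(Add(-8, Mul(-334, Pow(144, -1))), -21478) = Add(Add(-8, Mul(-334, Rational(1, 144))), -21478) = Add(Add(-8, Rational(-167, 72)), -21478) = Add(Rational(-743, 72), -21478) = Rational(-1547159, 72)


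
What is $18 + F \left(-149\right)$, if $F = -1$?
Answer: $167$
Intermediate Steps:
$18 + F \left(-149\right) = 18 - -149 = 18 + 149 = 167$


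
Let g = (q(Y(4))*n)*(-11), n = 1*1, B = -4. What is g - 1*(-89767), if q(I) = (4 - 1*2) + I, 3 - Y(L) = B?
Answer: 89668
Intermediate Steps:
Y(L) = 7 (Y(L) = 3 - 1*(-4) = 3 + 4 = 7)
n = 1
q(I) = 2 + I (q(I) = (4 - 2) + I = 2 + I)
g = -99 (g = ((2 + 7)*1)*(-11) = (9*1)*(-11) = 9*(-11) = -99)
g - 1*(-89767) = -99 - 1*(-89767) = -99 + 89767 = 89668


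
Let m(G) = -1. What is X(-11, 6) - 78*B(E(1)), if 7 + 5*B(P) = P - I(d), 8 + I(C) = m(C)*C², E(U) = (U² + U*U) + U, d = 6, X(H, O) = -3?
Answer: -627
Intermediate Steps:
E(U) = U + 2*U² (E(U) = (U² + U²) + U = 2*U² + U = U + 2*U²)
I(C) = -8 - C²
B(P) = 37/5 + P/5 (B(P) = -7/5 + (P - (-8 - 1*6²))/5 = -7/5 + (P - (-8 - 1*36))/5 = -7/5 + (P - (-8 - 36))/5 = -7/5 + (P - 1*(-44))/5 = -7/5 + (P + 44)/5 = -7/5 + (44 + P)/5 = -7/5 + (44/5 + P/5) = 37/5 + P/5)
X(-11, 6) - 78*B(E(1)) = -3 - 78*(37/5 + (1*(1 + 2*1))/5) = -3 - 78*(37/5 + (1*(1 + 2))/5) = -3 - 78*(37/5 + (1*3)/5) = -3 - 78*(37/5 + (⅕)*3) = -3 - 78*(37/5 + ⅗) = -3 - 78*8 = -3 - 624 = -627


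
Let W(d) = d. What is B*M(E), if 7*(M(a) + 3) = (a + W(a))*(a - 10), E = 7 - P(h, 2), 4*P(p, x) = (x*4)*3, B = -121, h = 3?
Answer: 4719/7 ≈ 674.14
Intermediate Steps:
P(p, x) = 3*x (P(p, x) = ((x*4)*3)/4 = ((4*x)*3)/4 = (12*x)/4 = 3*x)
E = 1 (E = 7 - 3*2 = 7 - 1*6 = 7 - 6 = 1)
M(a) = -3 + 2*a*(-10 + a)/7 (M(a) = -3 + ((a + a)*(a - 10))/7 = -3 + ((2*a)*(-10 + a))/7 = -3 + (2*a*(-10 + a))/7 = -3 + 2*a*(-10 + a)/7)
B*M(E) = -121*(-3 - 20/7*1 + (2/7)*1**2) = -121*(-3 - 20/7 + (2/7)*1) = -121*(-3 - 20/7 + 2/7) = -121*(-39/7) = 4719/7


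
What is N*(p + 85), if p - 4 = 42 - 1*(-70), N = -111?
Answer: -22311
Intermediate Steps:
p = 116 (p = 4 + (42 - 1*(-70)) = 4 + (42 + 70) = 4 + 112 = 116)
N*(p + 85) = -111*(116 + 85) = -111*201 = -22311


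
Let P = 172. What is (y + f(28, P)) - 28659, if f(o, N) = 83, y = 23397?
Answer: -5179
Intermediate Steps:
(y + f(28, P)) - 28659 = (23397 + 83) - 28659 = 23480 - 28659 = -5179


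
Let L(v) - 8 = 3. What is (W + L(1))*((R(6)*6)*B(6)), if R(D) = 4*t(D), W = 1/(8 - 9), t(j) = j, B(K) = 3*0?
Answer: 0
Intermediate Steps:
B(K) = 0
L(v) = 11 (L(v) = 8 + 3 = 11)
W = -1 (W = 1/(-1) = -1)
R(D) = 4*D
(W + L(1))*((R(6)*6)*B(6)) = (-1 + 11)*(((4*6)*6)*0) = 10*((24*6)*0) = 10*(144*0) = 10*0 = 0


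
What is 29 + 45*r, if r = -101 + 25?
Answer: -3391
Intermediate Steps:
r = -76
29 + 45*r = 29 + 45*(-76) = 29 - 3420 = -3391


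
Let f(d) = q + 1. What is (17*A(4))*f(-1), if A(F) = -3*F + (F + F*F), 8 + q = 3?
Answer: -544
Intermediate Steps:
q = -5 (q = -8 + 3 = -5)
f(d) = -4 (f(d) = -5 + 1 = -4)
A(F) = F² - 2*F (A(F) = -3*F + (F + F²) = F² - 2*F)
(17*A(4))*f(-1) = (17*(4*(-2 + 4)))*(-4) = (17*(4*2))*(-4) = (17*8)*(-4) = 136*(-4) = -544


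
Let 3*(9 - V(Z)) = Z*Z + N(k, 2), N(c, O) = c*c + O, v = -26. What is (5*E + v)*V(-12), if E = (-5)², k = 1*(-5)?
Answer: -4752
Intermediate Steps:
k = -5
E = 25
N(c, O) = O + c² (N(c, O) = c² + O = O + c²)
V(Z) = -Z²/3 (V(Z) = 9 - (Z*Z + (2 + (-5)²))/3 = 9 - (Z² + (2 + 25))/3 = 9 - (Z² + 27)/3 = 9 - (27 + Z²)/3 = 9 + (-9 - Z²/3) = -Z²/3)
(5*E + v)*V(-12) = (5*25 - 26)*(-⅓*(-12)²) = (125 - 26)*(-⅓*144) = 99*(-48) = -4752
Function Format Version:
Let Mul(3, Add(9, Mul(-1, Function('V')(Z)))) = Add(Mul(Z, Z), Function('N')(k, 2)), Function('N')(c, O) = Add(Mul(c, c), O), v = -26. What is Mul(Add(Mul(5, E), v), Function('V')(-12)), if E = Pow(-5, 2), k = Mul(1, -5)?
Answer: -4752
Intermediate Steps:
k = -5
E = 25
Function('N')(c, O) = Add(O, Pow(c, 2)) (Function('N')(c, O) = Add(Pow(c, 2), O) = Add(O, Pow(c, 2)))
Function('V')(Z) = Mul(Rational(-1, 3), Pow(Z, 2)) (Function('V')(Z) = Add(9, Mul(Rational(-1, 3), Add(Mul(Z, Z), Add(2, Pow(-5, 2))))) = Add(9, Mul(Rational(-1, 3), Add(Pow(Z, 2), Add(2, 25)))) = Add(9, Mul(Rational(-1, 3), Add(Pow(Z, 2), 27))) = Add(9, Mul(Rational(-1, 3), Add(27, Pow(Z, 2)))) = Add(9, Add(-9, Mul(Rational(-1, 3), Pow(Z, 2)))) = Mul(Rational(-1, 3), Pow(Z, 2)))
Mul(Add(Mul(5, E), v), Function('V')(-12)) = Mul(Add(Mul(5, 25), -26), Mul(Rational(-1, 3), Pow(-12, 2))) = Mul(Add(125, -26), Mul(Rational(-1, 3), 144)) = Mul(99, -48) = -4752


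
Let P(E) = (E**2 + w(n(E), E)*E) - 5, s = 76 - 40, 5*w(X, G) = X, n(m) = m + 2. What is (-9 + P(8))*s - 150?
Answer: 2226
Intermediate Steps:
n(m) = 2 + m
w(X, G) = X/5
s = 36
P(E) = -5 + E**2 + E*(2/5 + E/5) (P(E) = (E**2 + ((2 + E)/5)*E) - 5 = (E**2 + (2/5 + E/5)*E) - 5 = (E**2 + E*(2/5 + E/5)) - 5 = -5 + E**2 + E*(2/5 + E/5))
(-9 + P(8))*s - 150 = (-9 + (-5 + (2/5)*8 + (6/5)*8**2))*36 - 150 = (-9 + (-5 + 16/5 + (6/5)*64))*36 - 150 = (-9 + (-5 + 16/5 + 384/5))*36 - 150 = (-9 + 75)*36 - 150 = 66*36 - 150 = 2376 - 150 = 2226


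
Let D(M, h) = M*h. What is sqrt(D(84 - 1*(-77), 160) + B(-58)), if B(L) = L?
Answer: sqrt(25702) ≈ 160.32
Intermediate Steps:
sqrt(D(84 - 1*(-77), 160) + B(-58)) = sqrt((84 - 1*(-77))*160 - 58) = sqrt((84 + 77)*160 - 58) = sqrt(161*160 - 58) = sqrt(25760 - 58) = sqrt(25702)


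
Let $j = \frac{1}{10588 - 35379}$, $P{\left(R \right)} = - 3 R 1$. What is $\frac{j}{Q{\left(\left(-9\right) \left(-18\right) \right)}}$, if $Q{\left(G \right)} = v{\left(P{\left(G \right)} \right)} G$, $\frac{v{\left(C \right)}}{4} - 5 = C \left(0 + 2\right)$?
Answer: $\frac{1}{15534437256} \approx 6.4373 \cdot 10^{-11}$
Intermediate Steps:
$P{\left(R \right)} = - 3 R$
$v{\left(C \right)} = 20 + 8 C$ ($v{\left(C \right)} = 20 + 4 C \left(0 + 2\right) = 20 + 4 C 2 = 20 + 4 \cdot 2 C = 20 + 8 C$)
$Q{\left(G \right)} = G \left(20 - 24 G\right)$ ($Q{\left(G \right)} = \left(20 + 8 \left(- 3 G\right)\right) G = \left(20 - 24 G\right) G = G \left(20 - 24 G\right)$)
$j = - \frac{1}{24791}$ ($j = \frac{1}{-24791} = - \frac{1}{24791} \approx -4.0337 \cdot 10^{-5}$)
$\frac{j}{Q{\left(\left(-9\right) \left(-18\right) \right)}} = - \frac{1}{24791 \cdot 4 \left(\left(-9\right) \left(-18\right)\right) \left(5 - 6 \left(\left(-9\right) \left(-18\right)\right)\right)} = - \frac{1}{24791 \cdot 4 \cdot 162 \left(5 - 972\right)} = - \frac{1}{24791 \cdot 4 \cdot 162 \left(-967\right)} = - \frac{1}{24791 \left(-626616\right)} = \left(- \frac{1}{24791}\right) \left(- \frac{1}{626616}\right) = \frac{1}{15534437256}$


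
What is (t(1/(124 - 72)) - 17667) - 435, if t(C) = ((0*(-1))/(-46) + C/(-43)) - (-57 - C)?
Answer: -20174289/1118 ≈ -18045.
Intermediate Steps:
t(C) = 57 + 42*C/43 (t(C) = (0*(-1/46) + C*(-1/43)) + (57 + C) = (0 - C/43) + (57 + C) = -C/43 + (57 + C) = 57 + 42*C/43)
(t(1/(124 - 72)) - 17667) - 435 = ((57 + 42/(43*(124 - 72))) - 17667) - 435 = ((57 + (42/43)/52) - 17667) - 435 = ((57 + (42/43)*(1/52)) - 17667) - 435 = ((57 + 21/1118) - 17667) - 435 = (63747/1118 - 17667) - 435 = -19687959/1118 - 435 = -20174289/1118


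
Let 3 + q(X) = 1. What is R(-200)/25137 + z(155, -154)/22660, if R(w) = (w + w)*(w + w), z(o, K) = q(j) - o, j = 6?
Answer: 3621653491/569604420 ≈ 6.3582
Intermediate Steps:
q(X) = -2 (q(X) = -3 + 1 = -2)
z(o, K) = -2 - o
R(w) = 4*w² (R(w) = (2*w)*(2*w) = 4*w²)
R(-200)/25137 + z(155, -154)/22660 = (4*(-200)²)/25137 + (-2 - 1*155)/22660 = (4*40000)*(1/25137) + (-2 - 155)*(1/22660) = 160000*(1/25137) - 157*1/22660 = 160000/25137 - 157/22660 = 3621653491/569604420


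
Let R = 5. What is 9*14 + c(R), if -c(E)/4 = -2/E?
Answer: 638/5 ≈ 127.60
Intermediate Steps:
c(E) = 8/E (c(E) = -(-8)/E = 8/E)
9*14 + c(R) = 9*14 + 8/5 = 126 + 8*(⅕) = 126 + 8/5 = 638/5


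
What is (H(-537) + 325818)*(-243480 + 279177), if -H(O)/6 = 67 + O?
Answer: 11731390686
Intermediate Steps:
H(O) = -402 - 6*O (H(O) = -6*(67 + O) = -402 - 6*O)
(H(-537) + 325818)*(-243480 + 279177) = ((-402 - 6*(-537)) + 325818)*(-243480 + 279177) = ((-402 + 3222) + 325818)*35697 = (2820 + 325818)*35697 = 328638*35697 = 11731390686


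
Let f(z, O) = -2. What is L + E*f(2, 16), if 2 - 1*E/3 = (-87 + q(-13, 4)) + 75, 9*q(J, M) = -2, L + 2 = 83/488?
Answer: -127607/1464 ≈ -87.163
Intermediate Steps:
L = -893/488 (L = -2 + 83/488 = -893/488 ≈ -1.8299)
q(J, M) = -2/9 (q(J, M) = (1/9)*(-2) = -2/9)
E = 128/3 (E = 6 - 3*((-87 - 2/9) + 75) = 6 - 3*(-785/9 + 75) = 6 - 3*(-110/9) = 6 + 110/3 = 128/3 ≈ 42.667)
L + E*f(2, 16) = -893/488 + (128/3)*(-2) = -893/488 - 256/3 = -127607/1464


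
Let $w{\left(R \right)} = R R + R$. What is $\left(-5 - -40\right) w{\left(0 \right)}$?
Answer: $0$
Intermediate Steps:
$w{\left(R \right)} = R + R^{2}$ ($w{\left(R \right)} = R^{2} + R = R + R^{2}$)
$\left(-5 - -40\right) w{\left(0 \right)} = \left(-5 - -40\right) 0 \left(1 + 0\right) = \left(-5 + 40\right) 0 \cdot 1 = 35 \cdot 0 = 0$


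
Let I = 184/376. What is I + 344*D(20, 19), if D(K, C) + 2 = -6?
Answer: -129321/47 ≈ -2751.5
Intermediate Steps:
I = 23/47 (I = 184*(1/376) = 23/47 ≈ 0.48936)
D(K, C) = -8 (D(K, C) = -2 - 6 = -8)
I + 344*D(20, 19) = 23/47 + 344*(-8) = 23/47 - 2752 = -129321/47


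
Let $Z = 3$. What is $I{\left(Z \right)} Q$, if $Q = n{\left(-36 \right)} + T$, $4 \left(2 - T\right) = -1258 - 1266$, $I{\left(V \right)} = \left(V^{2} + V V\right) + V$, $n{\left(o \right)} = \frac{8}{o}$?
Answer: $\frac{39865}{3} \approx 13288.0$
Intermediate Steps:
$I{\left(V \right)} = V + 2 V^{2}$ ($I{\left(V \right)} = \left(V^{2} + V^{2}\right) + V = 2 V^{2} + V = V + 2 V^{2}$)
$T = 633$ ($T = 2 - \frac{-1258 - 1266}{4} = 2 - -631 = 2 + 631 = 633$)
$Q = \frac{5695}{9}$ ($Q = \frac{8}{-36} + 633 = 8 \left(- \frac{1}{36}\right) + 633 = - \frac{2}{9} + 633 = \frac{5695}{9} \approx 632.78$)
$I{\left(Z \right)} Q = 3 \left(1 + 2 \cdot 3\right) \frac{5695}{9} = 3 \left(1 + 6\right) \frac{5695}{9} = 3 \cdot 7 \cdot \frac{5695}{9} = 21 \cdot \frac{5695}{9} = \frac{39865}{3}$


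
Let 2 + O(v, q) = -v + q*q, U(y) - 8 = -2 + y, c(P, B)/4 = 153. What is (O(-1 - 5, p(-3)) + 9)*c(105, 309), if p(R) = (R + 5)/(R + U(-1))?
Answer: 8568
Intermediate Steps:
c(P, B) = 612 (c(P, B) = 4*153 = 612)
U(y) = 6 + y (U(y) = 8 + (-2 + y) = 6 + y)
p(R) = 1 (p(R) = (R + 5)/(R + (6 - 1)) = (5 + R)/(R + 5) = (5 + R)/(5 + R) = 1)
O(v, q) = -2 + q**2 - v (O(v, q) = -2 + (-v + q*q) = -2 + (-v + q**2) = -2 + (q**2 - v) = -2 + q**2 - v)
(O(-1 - 5, p(-3)) + 9)*c(105, 309) = ((-2 + 1**2 - (-1 - 5)) + 9)*612 = ((-2 + 1 - 1*(-6)) + 9)*612 = ((-2 + 1 + 6) + 9)*612 = (5 + 9)*612 = 14*612 = 8568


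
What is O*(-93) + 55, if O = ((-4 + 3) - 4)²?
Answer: -2270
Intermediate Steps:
O = 25 (O = (-1 - 4)² = (-5)² = 25)
O*(-93) + 55 = 25*(-93) + 55 = -2325 + 55 = -2270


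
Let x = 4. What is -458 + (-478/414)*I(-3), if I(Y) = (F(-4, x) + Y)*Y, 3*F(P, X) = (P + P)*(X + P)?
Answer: -10773/23 ≈ -468.39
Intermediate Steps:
F(P, X) = 2*P*(P + X)/3 (F(P, X) = ((P + P)*(X + P))/3 = ((2*P)*(P + X))/3 = (2*P*(P + X))/3 = 2*P*(P + X)/3)
I(Y) = Y² (I(Y) = ((⅔)*(-4)*(-4 + 4) + Y)*Y = ((⅔)*(-4)*0 + Y)*Y = (0 + Y)*Y = Y*Y = Y²)
-458 + (-478/414)*I(-3) = -458 - 478/414*(-3)² = -458 - 478*1/414*9 = -458 - 239/207*9 = -458 - 239/23 = -10773/23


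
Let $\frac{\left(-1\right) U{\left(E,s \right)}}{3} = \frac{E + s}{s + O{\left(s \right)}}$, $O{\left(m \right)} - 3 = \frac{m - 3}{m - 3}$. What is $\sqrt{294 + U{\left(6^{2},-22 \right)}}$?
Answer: $\frac{\sqrt{2667}}{3} \approx 17.214$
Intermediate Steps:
$O{\left(m \right)} = 4$ ($O{\left(m \right)} = 3 + \frac{m - 3}{m - 3} = 3 + \frac{-3 + m}{-3 + m} = 3 + 1 = 4$)
$U{\left(E,s \right)} = - \frac{3 \left(E + s\right)}{4 + s}$ ($U{\left(E,s \right)} = - 3 \frac{E + s}{s + 4} = - 3 \frac{E + s}{4 + s} = - \frac{3 \left(E + s\right)}{4 + s}$)
$\sqrt{294 + U{\left(6^{2},-22 \right)}} = \sqrt{294 + \frac{3 \left(- 6^{2} - -22\right)}{4 - 22}} = \sqrt{294 + \frac{3 \left(\left(-1\right) 36 + 22\right)}{-18}} = \sqrt{294 + 3 \left(- \frac{1}{18}\right) \left(-36 + 22\right)} = \sqrt{294 + 3 \left(- \frac{1}{18}\right) \left(-14\right)} = \sqrt{294 + \frac{7}{3}} = \sqrt{\frac{889}{3}} = \frac{\sqrt{2667}}{3}$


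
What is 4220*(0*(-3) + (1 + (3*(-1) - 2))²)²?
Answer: 1080320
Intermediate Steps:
4220*(0*(-3) + (1 + (3*(-1) - 2))²)² = 4220*(0 + (1 + (-3 - 2))²)² = 4220*(0 + (1 - 5)²)² = 4220*(0 + (-4)²)² = 4220*(0 + 16)² = 4220*16² = 4220*256 = 1080320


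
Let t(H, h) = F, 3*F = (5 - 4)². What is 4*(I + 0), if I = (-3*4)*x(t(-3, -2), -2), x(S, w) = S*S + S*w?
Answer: 80/3 ≈ 26.667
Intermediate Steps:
F = ⅓ (F = (5 - 4)²/3 = (⅓)*1² = (⅓)*1 = ⅓ ≈ 0.33333)
t(H, h) = ⅓
x(S, w) = S² + S*w
I = 20/3 (I = (-3*4)*((⅓ - 2)/3) = -4*(-5)/3 = -12*(-5/9) = 20/3 ≈ 6.6667)
4*(I + 0) = 4*(20/3 + 0) = 4*(20/3) = 80/3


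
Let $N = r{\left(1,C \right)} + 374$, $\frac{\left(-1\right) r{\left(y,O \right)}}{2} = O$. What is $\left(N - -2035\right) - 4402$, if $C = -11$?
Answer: $-1971$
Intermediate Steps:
$r{\left(y,O \right)} = - 2 O$
$N = 396$ ($N = \left(-2\right) \left(-11\right) + 374 = 22 + 374 = 396$)
$\left(N - -2035\right) - 4402 = \left(396 - -2035\right) - 4402 = \left(396 + 2035\right) - 4402 = 2431 - 4402 = -1971$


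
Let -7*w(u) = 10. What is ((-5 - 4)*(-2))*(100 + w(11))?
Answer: 12420/7 ≈ 1774.3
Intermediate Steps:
w(u) = -10/7 (w(u) = -⅐*10 = -10/7)
((-5 - 4)*(-2))*(100 + w(11)) = ((-5 - 4)*(-2))*(100 - 10/7) = -9*(-2)*(690/7) = 18*(690/7) = 12420/7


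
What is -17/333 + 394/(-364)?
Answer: -68695/60606 ≈ -1.1335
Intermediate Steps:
-17/333 + 394/(-364) = -17*1/333 + 394*(-1/364) = -17/333 - 197/182 = -68695/60606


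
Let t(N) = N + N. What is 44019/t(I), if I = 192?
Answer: 14673/128 ≈ 114.63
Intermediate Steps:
t(N) = 2*N
44019/t(I) = 44019/((2*192)) = 44019/384 = 44019*(1/384) = 14673/128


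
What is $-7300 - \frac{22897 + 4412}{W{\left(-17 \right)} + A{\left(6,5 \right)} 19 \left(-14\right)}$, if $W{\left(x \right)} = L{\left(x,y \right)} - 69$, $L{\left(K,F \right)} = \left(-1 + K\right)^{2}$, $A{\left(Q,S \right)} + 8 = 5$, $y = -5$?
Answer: $- \frac{2571403}{351} \approx -7325.9$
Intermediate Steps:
$A{\left(Q,S \right)} = -3$ ($A{\left(Q,S \right)} = -8 + 5 = -3$)
$W{\left(x \right)} = -69 + \left(-1 + x\right)^{2}$ ($W{\left(x \right)} = \left(-1 + x\right)^{2} - 69 = -69 + \left(-1 + x\right)^{2}$)
$-7300 - \frac{22897 + 4412}{W{\left(-17 \right)} + A{\left(6,5 \right)} 19 \left(-14\right)} = -7300 - \frac{22897 + 4412}{\left(-69 + \left(-1 - 17\right)^{2}\right) + \left(-3\right) 19 \left(-14\right)} = -7300 - \frac{27309}{\left(-69 + \left(-18\right)^{2}\right) - -798} = -7300 - \frac{27309}{\left(-69 + 324\right) + 798} = -7300 - \frac{27309}{255 + 798} = -7300 - \frac{27309}{1053} = -7300 - 27309 \cdot \frac{1}{1053} = -7300 - \frac{9103}{351} = - \frac{2571403}{351}$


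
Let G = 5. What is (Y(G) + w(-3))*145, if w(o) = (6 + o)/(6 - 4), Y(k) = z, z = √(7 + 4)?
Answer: 435/2 + 145*√11 ≈ 698.41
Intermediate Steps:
z = √11 ≈ 3.3166
Y(k) = √11
w(o) = 3 + o/2 (w(o) = (6 + o)/2 = (6 + o)*(½) = 3 + o/2)
(Y(G) + w(-3))*145 = (√11 + (3 + (½)*(-3)))*145 = (√11 + (3 - 3/2))*145 = (√11 + 3/2)*145 = (3/2 + √11)*145 = 435/2 + 145*√11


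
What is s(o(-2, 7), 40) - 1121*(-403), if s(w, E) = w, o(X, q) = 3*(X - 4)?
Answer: 451745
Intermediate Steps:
o(X, q) = -12 + 3*X (o(X, q) = 3*(-4 + X) = -12 + 3*X)
s(o(-2, 7), 40) - 1121*(-403) = (-12 + 3*(-2)) - 1121*(-403) = (-12 - 6) + 451763 = -18 + 451763 = 451745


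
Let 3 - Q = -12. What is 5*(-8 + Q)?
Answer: 35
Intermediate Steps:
Q = 15 (Q = 3 - 1*(-12) = 3 + 12 = 15)
5*(-8 + Q) = 5*(-8 + 15) = 5*7 = 35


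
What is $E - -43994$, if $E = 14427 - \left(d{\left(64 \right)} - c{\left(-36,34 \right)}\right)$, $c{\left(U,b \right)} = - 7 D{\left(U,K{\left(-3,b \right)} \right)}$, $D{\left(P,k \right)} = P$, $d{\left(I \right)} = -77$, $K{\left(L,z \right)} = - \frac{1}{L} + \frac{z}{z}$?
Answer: $58750$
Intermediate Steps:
$K{\left(L,z \right)} = 1 - \frac{1}{L}$ ($K{\left(L,z \right)} = - \frac{1}{L} + 1 = 1 - \frac{1}{L}$)
$c{\left(U,b \right)} = - 7 U$
$E = 14756$ ($E = 14427 - \left(-77 - \left(-7\right) \left(-36\right)\right) = 14427 - \left(-77 - 252\right) = 14427 - -329 = 14427 + 329 = 14756$)
$E - -43994 = 14756 - -43994 = 14756 + 43994 = 58750$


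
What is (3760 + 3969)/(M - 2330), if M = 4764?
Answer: 7729/2434 ≈ 3.1754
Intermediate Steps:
(3760 + 3969)/(M - 2330) = (3760 + 3969)/(4764 - 2330) = 7729/2434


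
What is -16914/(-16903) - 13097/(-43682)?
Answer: 960215939/738356846 ≈ 1.3005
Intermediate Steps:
-16914/(-16903) - 13097/(-43682) = -16914*(-1/16903) - 13097*(-1/43682) = 16914/16903 + 13097/43682 = 960215939/738356846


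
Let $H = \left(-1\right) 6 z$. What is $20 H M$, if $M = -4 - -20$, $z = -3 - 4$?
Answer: $13440$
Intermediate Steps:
$z = -7$ ($z = -3 - 4 = -7$)
$H = 42$ ($H = \left(-1\right) 6 \left(-7\right) = \left(-6\right) \left(-7\right) = 42$)
$M = 16$ ($M = -4 + 20 = 16$)
$20 H M = 20 \cdot 42 \cdot 16 = 840 \cdot 16 = 13440$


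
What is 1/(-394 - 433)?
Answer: -1/827 ≈ -0.0012092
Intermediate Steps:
1/(-394 - 433) = 1/(-827) = -1/827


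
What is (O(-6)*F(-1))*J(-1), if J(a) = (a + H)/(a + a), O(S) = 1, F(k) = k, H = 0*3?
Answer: -½ ≈ -0.50000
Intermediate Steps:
H = 0
J(a) = ½ (J(a) = (a + 0)/(a + a) = a/((2*a)) = a*(1/(2*a)) = ½)
(O(-6)*F(-1))*J(-1) = (1*(-1))*(½) = -1*½ = -½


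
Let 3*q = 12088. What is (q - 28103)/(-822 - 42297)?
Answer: 72221/129357 ≈ 0.55831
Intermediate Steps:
q = 12088/3 (q = (1/3)*12088 = 12088/3 ≈ 4029.3)
(q - 28103)/(-822 - 42297) = (12088/3 - 28103)/(-822 - 42297) = -72221/3/(-43119) = -72221/3*(-1/43119) = 72221/129357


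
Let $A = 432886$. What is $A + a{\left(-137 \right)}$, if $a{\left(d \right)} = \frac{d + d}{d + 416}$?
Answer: $\frac{120774920}{279} \approx 4.3289 \cdot 10^{5}$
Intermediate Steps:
$a{\left(d \right)} = \frac{2 d}{416 + d}$
$A + a{\left(-137 \right)} = 432886 + 2 \left(-137\right) \frac{1}{416 - 137} = 432886 + 2 \left(-137\right) \frac{1}{279} = 432886 - \frac{274}{279} = \frac{120774920}{279}$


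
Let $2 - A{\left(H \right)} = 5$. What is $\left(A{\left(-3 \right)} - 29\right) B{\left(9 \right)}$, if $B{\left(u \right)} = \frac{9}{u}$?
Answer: $-32$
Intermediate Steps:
$A{\left(H \right)} = -3$ ($A{\left(H \right)} = 2 - 5 = -3$)
$\left(A{\left(-3 \right)} - 29\right) B{\left(9 \right)} = \left(-3 - 29\right) \frac{9}{9} = - 32 \cdot 9 \cdot \frac{1}{9} = \left(-32\right) 1 = -32$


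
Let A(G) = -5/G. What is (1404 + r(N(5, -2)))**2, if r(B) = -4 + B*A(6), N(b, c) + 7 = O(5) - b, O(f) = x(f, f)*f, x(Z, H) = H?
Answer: 69472225/36 ≈ 1.9298e+6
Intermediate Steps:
O(f) = f**2 (O(f) = f*f = f**2)
N(b, c) = 18 - b (N(b, c) = -7 + (5**2 - b) = -7 + (25 - b) = 18 - b)
r(B) = -4 - 5*B/6 (r(B) = -4 + B*(-5/6) = -4 - 5*B/6)
(1404 + r(N(5, -2)))**2 = (1404 + (-4 - 5*(18 - 1*5)/6))**2 = (1404 + (-4 - 5*(18 - 5)/6))**2 = (1404 + (-4 - 5/6*13))**2 = (1404 + (-4 - 65/6))**2 = (1404 - 89/6)**2 = (8335/6)**2 = 69472225/36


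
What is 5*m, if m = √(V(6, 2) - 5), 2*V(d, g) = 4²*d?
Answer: 5*√43 ≈ 32.787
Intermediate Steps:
V(d, g) = 8*d (V(d, g) = (4²*d)/2 = (16*d)/2 = 8*d)
m = √43 (m = √(8*6 - 5) = √(48 - 5) = √43 ≈ 6.5574)
5*m = 5*√43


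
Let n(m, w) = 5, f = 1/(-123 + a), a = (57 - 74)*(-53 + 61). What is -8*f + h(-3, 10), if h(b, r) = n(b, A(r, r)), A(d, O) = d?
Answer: 1303/259 ≈ 5.0309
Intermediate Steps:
a = -136 (a = -17*8 = -136)
f = -1/259 (f = 1/(-123 - 136) = 1/(-259) = -1/259 ≈ -0.0038610)
h(b, r) = 5
-8*f + h(-3, 10) = -8*(-1/259) + 5 = 8/259 + 5 = 1303/259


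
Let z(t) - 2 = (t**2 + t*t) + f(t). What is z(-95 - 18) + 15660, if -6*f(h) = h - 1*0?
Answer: 247313/6 ≈ 41219.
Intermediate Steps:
f(h) = -h/6 (f(h) = -(h - 1*0)/6 = -(h + 0)/6 = -h/6)
z(t) = 2 + 2*t**2 - t/6 (z(t) = 2 + ((t**2 + t*t) - t/6) = 2 + ((t**2 + t**2) - t/6) = 2 + (2*t**2 - t/6) = 2 + 2*t**2 - t/6)
z(-95 - 18) + 15660 = (2 + 2*(-95 - 18)**2 - (-95 - 18)/6) + 15660 = (2 + 2*(-113)**2 - 1/6*(-113)) + 15660 = (2 + 2*12769 + 113/6) + 15660 = (2 + 25538 + 113/6) + 15660 = 153353/6 + 15660 = 247313/6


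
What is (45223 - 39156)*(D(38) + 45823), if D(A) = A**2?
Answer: 286768889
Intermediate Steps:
(45223 - 39156)*(D(38) + 45823) = (45223 - 39156)*(38**2 + 45823) = 6067*(1444 + 45823) = 6067*47267 = 286768889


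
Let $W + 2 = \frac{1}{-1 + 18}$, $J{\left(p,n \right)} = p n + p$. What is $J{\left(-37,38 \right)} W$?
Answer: $\frac{47619}{17} \approx 2801.1$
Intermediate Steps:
$J{\left(p,n \right)} = p + n p$ ($J{\left(p,n \right)} = n p + p = p + n p$)
$W = - \frac{33}{17}$ ($W = -2 + \frac{1}{-1 + 18} = -2 + \frac{1}{17} = - \frac{33}{17} \approx -1.9412$)
$J{\left(-37,38 \right)} W = - 37 \left(1 + 38\right) \left(- \frac{33}{17}\right) = \left(-37\right) 39 \left(- \frac{33}{17}\right) = \left(-1443\right) \left(- \frac{33}{17}\right) = \frac{47619}{17}$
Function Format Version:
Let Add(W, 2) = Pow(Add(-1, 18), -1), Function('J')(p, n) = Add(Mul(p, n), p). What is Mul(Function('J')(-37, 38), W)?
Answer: Rational(47619, 17) ≈ 2801.1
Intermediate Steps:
Function('J')(p, n) = Add(p, Mul(n, p)) (Function('J')(p, n) = Add(Mul(n, p), p) = Add(p, Mul(n, p)))
W = Rational(-33, 17) (W = Add(-2, Pow(Add(-1, 18), -1)) = Add(-2, Pow(17, -1)) = Add(-2, Rational(1, 17)) = Rational(-33, 17) ≈ -1.9412)
Mul(Function('J')(-37, 38), W) = Mul(Mul(-37, Add(1, 38)), Rational(-33, 17)) = Mul(Mul(-37, 39), Rational(-33, 17)) = Mul(-1443, Rational(-33, 17)) = Rational(47619, 17)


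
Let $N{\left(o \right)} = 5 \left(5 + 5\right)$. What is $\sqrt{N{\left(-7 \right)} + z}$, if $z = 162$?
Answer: $2 \sqrt{53} \approx 14.56$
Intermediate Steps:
$N{\left(o \right)} = 50$ ($N{\left(o \right)} = 5 \cdot 10 = 50$)
$\sqrt{N{\left(-7 \right)} + z} = \sqrt{50 + 162} = \sqrt{212} = 2 \sqrt{53}$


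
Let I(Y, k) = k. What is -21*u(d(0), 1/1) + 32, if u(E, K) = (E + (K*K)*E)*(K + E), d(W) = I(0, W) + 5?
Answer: -1228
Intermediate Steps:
d(W) = 5 + W (d(W) = W + 5 = 5 + W)
u(E, K) = (E + K)*(E + E*K²) (u(E, K) = (E + K²*E)*(E + K) = (E + E*K²)*(E + K) = (E + K)*(E + E*K²))
-21*u(d(0), 1/1) + 32 = -21*(5 + 0)*((5 + 0) + 1/1 + (1/1)³ + (5 + 0)*(1/1)²) + 32 = -105*(5 + 1 + 1³ + 5*1²) + 32 = -105*(5 + 1 + 1 + 5*1) + 32 = -105*(5 + 1 + 1 + 5) + 32 = -105*12 + 32 = -21*60 + 32 = -1260 + 32 = -1228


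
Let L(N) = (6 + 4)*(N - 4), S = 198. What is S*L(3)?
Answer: -1980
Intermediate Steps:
L(N) = -40 + 10*N (L(N) = 10*(-4 + N) = -40 + 10*N)
S*L(3) = 198*(-40 + 10*3) = 198*(-40 + 30) = 198*(-10) = -1980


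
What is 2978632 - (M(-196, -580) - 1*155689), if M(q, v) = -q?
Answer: 3134125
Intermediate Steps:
2978632 - (M(-196, -580) - 1*155689) = 2978632 - (-1*(-196) - 1*155689) = 2978632 - (196 - 155689) = 2978632 - 1*(-155493) = 2978632 + 155493 = 3134125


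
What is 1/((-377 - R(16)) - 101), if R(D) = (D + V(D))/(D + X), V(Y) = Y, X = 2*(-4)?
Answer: -1/482 ≈ -0.0020747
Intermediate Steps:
X = -8
R(D) = 2*D/(-8 + D) (R(D) = (D + D)/(D - 8) = (2*D)/(-8 + D) = 2*D/(-8 + D))
1/((-377 - R(16)) - 101) = 1/((-377 - 2*16/(-8 + 16)) - 101) = 1/((-377 - 2*16/8) - 101) = 1/((-377 - 1*4) - 101) = 1/((-377 - 4) - 101) = 1/(-381 - 101) = 1/(-482) = -1/482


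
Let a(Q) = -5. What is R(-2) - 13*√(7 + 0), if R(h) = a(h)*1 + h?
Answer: -7 - 13*√7 ≈ -41.395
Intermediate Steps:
R(h) = -5 + h (R(h) = -5*1 + h = -5 + h)
R(-2) - 13*√(7 + 0) = (-5 - 2) - 13*√(7 + 0) = -7 - 13*√7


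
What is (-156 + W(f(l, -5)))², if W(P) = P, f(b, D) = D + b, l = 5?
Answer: 24336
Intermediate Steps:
(-156 + W(f(l, -5)))² = (-156 + (-5 + 5))² = (-156 + 0)² = (-156)² = 24336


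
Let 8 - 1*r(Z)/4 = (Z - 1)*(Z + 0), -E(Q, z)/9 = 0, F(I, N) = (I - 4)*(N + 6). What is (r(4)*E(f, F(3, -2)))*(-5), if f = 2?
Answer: 0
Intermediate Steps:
F(I, N) = (-4 + I)*(6 + N)
E(Q, z) = 0 (E(Q, z) = -9*0 = 0)
r(Z) = 32 - 4*Z*(-1 + Z) (r(Z) = 32 - 4*(Z - 1)*(Z + 0) = 32 - 4*(-1 + Z)*Z = 32 - 4*Z*(-1 + Z))
(r(4)*E(f, F(3, -2)))*(-5) = ((32 - 4*4² + 4*4)*0)*(-5) = ((32 - 4*16 + 16)*0)*(-5) = ((32 - 64 + 16)*0)*(-5) = -16*0*(-5) = 0*(-5) = 0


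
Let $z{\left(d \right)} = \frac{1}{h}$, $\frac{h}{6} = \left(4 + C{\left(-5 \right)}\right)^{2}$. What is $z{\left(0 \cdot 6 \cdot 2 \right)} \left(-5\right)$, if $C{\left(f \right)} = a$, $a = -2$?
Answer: $- \frac{5}{24} \approx -0.20833$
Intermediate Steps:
$C{\left(f \right)} = -2$
$h = 24$ ($h = 6 \left(4 - 2\right)^{2} = 6 \cdot 2^{2} = 6 \cdot 4 = 24$)
$z{\left(d \right)} = \frac{1}{24}$
$z{\left(0 \cdot 6 \cdot 2 \right)} \left(-5\right) = \frac{1}{24} \left(-5\right) = - \frac{5}{24}$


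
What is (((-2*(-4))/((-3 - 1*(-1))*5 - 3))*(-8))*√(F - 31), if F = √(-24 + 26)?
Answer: 64*√(-31 + √2)/13 ≈ 26.778*I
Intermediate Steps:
F = √2 ≈ 1.4142
(((-2*(-4))/((-3 - 1*(-1))*5 - 3))*(-8))*√(F - 31) = (((-2*(-4))/((-3 - 1*(-1))*5 - 3))*(-8))*√(√2 - 31) = ((8/((-3 + 1)*5 - 3))*(-8))*√(-31 + √2) = ((8/(-2*5 - 3))*(-8))*√(-31 + √2) = ((8/(-10 - 3))*(-8))*√(-31 + √2) = ((8/(-13))*(-8))*√(-31 + √2) = ((8*(-1/13))*(-8))*√(-31 + √2) = (-8/13*(-8))*√(-31 + √2) = 64*√(-31 + √2)/13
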